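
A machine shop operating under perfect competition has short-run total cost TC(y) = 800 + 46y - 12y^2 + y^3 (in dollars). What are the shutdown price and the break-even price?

Shutdown price = $10; break-even price = $106

Shutdown price = min AVC. AVC = 46 - 12y + y^2, with vertex at y = 6 and minimum $10.
ATC = 800/y + 46 - 12y + y^2. Setting dATC/dy = −800/y^2 − 12 + 2y = 0 gives y = 10 (since 2·10^3 − 12·10^2 = 800).
min ATC = 800/10 + 46 − 12·10 + 10^2 = $106. That is the break-even price.
Between these two prices the firm operates at a loss; above $106 it earns a profit.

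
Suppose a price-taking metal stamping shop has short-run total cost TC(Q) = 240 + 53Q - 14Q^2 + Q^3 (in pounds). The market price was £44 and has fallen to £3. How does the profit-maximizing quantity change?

Output falls from 9 to 0 (the firm shuts down)

MC = 53 - 28Q + 3Q^2; the shutdown threshold is min AVC = £4 (at Q = 7).
At P = £44 ≥ min AVC, set P = MC on the rising branch: Q = 9.
At P = £3 < min AVC = £4, price no longer covers variable cost at any output, so the firm shuts down: Q = 0.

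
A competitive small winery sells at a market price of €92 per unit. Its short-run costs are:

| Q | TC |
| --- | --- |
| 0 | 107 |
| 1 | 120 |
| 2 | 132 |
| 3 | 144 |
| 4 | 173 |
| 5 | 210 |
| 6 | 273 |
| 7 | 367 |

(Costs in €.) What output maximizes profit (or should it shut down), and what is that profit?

Compute π = P·Q − TC at each output: Q=0: -107; Q=1: -28; Q=2: 52; Q=3: 132; Q=4: 195; Q=5: 250; Q=6: 279; Q=7: 277.
Profit is maximized at Q = 6. AVC there is 166/6 = €27.67 ≤ P, so producing beats shutting down (which would give -€107).

Q = 6; profit = €279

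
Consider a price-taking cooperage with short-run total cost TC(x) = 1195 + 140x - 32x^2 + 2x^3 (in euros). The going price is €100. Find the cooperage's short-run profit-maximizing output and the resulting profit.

AVC = 140 - 32x + 2x^2; min AVC = €12 at x = 8. Since P = €100 ≥ min AVC, the firm produces.
With MC = 140 - 64x + 6x^2, P = MC on the upward-sloping part at x* = 10.
TR = 100·10 = 1000. TC = 1195 + 200 = 1395. Profit = 1000 − 1395 = -€395.
Shutting down would mean losing the fixed cost of €1195, so operating at a loss of €395 is better by €800.

Profit = -€395 at x = 10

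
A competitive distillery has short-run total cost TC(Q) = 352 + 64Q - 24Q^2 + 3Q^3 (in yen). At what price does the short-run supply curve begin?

The shutdown price is the minimum of AVC. VC = 64Q - 24Q^2 + 3Q^3, so AVC = 64 - 24Q + 3Q^2.
dAVC/dQ = -24 + 6Q = 0 gives Q = 4. min AVC = 64 - 24·4 + 3·4^2 = 16.
So the shutdown price is ¥16.

¥16 per unit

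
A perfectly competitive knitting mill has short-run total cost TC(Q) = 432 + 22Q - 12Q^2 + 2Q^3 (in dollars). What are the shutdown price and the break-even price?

Shutdown price = min AVC. AVC = 22 - 12Q + 2Q^2, with vertex at Q = 3 and minimum $4.
ATC = 432/Q + 22 - 12Q + 2Q^2. Setting dATC/dQ = −432/Q^2 − 12 + 4Q = 0 gives Q = 6 (since 4·6^3 − 12·6^2 = 432).
min ATC = 432/6 + 22 − 12·6 + 2·6^2 = $94. That is the break-even price.
For $4 ≤ P < $94 the firm produces at a loss; below $4 it shuts down.

Shutdown price = $4; break-even price = $94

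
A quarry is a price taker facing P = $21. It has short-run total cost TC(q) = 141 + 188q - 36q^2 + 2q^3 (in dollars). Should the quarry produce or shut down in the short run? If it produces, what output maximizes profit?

Variable cost is VC = 188q - 36q^2 + 2q^3, so AVC = VC/q = 188 - 36q + 2q^2 and MC = dTC/dq = 188 - 72q + 6q^2.
The AVC parabola has its vertex at q = 36/4 = 9, where AVC = 188 - 36·9 + 2·9^2 = $26.
P = $21 lies below min AVC = $26; no output level covers variable cost.
Best response: produce nothing and absorb the $141 fixed cost.

Shut down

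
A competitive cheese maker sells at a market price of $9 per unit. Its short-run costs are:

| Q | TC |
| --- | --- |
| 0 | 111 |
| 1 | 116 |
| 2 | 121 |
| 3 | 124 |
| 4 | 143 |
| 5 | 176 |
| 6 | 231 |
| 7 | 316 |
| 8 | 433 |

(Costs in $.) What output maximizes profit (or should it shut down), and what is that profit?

Q = 3; profit = -$97

Tabulate TR − TC: Q=0: -111; Q=1: -107; Q=2: -103; Q=3: -97; Q=4: -107; Q=5: -131; Q=6: -177; Q=7: -253; Q=8: -361.
Profit is maximized at Q = 3. AVC there is 13/3 = $4.33 ≤ P, so producing beats shutting down (which would give -$111).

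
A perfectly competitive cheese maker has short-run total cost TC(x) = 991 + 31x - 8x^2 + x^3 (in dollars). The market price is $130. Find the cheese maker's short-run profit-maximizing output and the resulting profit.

Profit = -$181 at x = 9

AVC = 31 - 8x + x^2; min AVC = $15 at x = 4. Since P = $130 ≥ min AVC, the firm produces.
With MC = 31 - 16x + 3x^2, P = MC on the upward-sloping part at x* = 9.
TR = 130·9 = 1170. TC = 991 + 360 = 1351. Profit = 1170 − 1351 = -$181.
Shutting down would mean losing the fixed cost of $991, so operating at a loss of $181 is better by $810.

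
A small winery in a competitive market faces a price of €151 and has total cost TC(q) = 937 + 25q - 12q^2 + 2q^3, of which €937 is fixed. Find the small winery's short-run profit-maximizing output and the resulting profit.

Profit = -€153 at q = 7

AVC = 25 - 12q + 2q^2; min AVC = €7 at q = 3. Since P = €151 ≥ min AVC, the firm produces.
MC = 25 - 24q + 6q^2. Setting P = MC and taking the root on the rising branch gives q* = 7.
TR = 151·7 = 1057. TC = 937 + 273 = 1210. Profit = 1057 − 1210 = -€153.
By producing, the firm covers all variable cost plus €784 of fixed cost; shutting down would lose the full €937.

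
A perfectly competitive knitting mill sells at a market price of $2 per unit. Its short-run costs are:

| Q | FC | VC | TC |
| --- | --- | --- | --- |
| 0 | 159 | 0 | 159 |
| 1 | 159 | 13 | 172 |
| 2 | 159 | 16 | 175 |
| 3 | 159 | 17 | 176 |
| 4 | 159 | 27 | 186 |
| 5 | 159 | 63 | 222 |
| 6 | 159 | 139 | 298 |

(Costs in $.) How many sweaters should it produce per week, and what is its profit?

Q = 0 (shut down); profit = -$159

Profit at each row (π = 2Q − TC): Q=0: -159; Q=1: -170; Q=2: -171; Q=3: -170; Q=4: -178; Q=5: -212; Q=6: -286.
Profit is highest at Q = 0. Equivalently, the lowest AVC in the table is 17/3 ≈ $5.67 at Q = 3, and P = $2 falls below it — price never covers variable cost, so the firm shuts down and loses only its fixed cost.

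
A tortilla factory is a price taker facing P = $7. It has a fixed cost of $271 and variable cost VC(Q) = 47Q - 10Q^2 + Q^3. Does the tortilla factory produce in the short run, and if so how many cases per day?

Variable cost is VC = 47Q - 10Q^2 + Q^3, so AVC = VC/Q = 47 - 10Q + Q^2 and MC = dTC/dQ = 47 - 20Q + 3Q^2.
AVC hits its minimum where MC = AVC, at Q = 5, giving min AVC = 47 - 10·5 + 5^2 = $22.
Since P = $7 < min AVC = $22, price fails to cover variable cost at any output.
Shutting down limits the loss to fixed cost, $271.

Shut down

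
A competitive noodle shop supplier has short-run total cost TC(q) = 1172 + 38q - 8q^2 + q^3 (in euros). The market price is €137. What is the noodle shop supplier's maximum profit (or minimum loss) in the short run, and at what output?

Profit = -€362 at q = 9

AVC = 38 - 8q + q^2; min AVC = €22 at q = 4. Since P = €137 ≥ min AVC, the firm produces.
With MC = 38 - 16q + 3q^2, P = MC on the upward-sloping part at q* = 9.
TR = 137·9 = 1233. TC = 1172 + 423 = 1595. Profit = 1233 − 1595 = -€362.
Shutting down would mean losing the fixed cost of €1172, so operating at a loss of €362 is better by €810.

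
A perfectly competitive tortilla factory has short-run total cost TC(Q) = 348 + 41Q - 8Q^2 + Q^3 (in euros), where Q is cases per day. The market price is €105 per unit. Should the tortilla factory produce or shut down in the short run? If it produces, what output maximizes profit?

Variable cost is VC = 41Q - 8Q^2 + Q^3, so AVC = VC/Q = 41 - 8Q + Q^2 and MC = dTC/dQ = 41 - 16Q + 3Q^2.
AVC is minimized where dAVC/dQ = -8 + 2Q = 0, at Q = 4; min AVC = 41 - 8·4 + 4^2 = €25.
P = €105 exceeds min AVC = €25, so the firm stays open.
P = MC gives -64 - 16Q + 3Q^2 = 0, with roots -8/3 and 8. Take the larger (rising MC): Q* = 8.
Check: AVC at Q = 8 is €41 ≤ P, so revenue covers variable cost.
Profit = P·Q − TC = 105·8 − 676 = €164.

Produce at Q = 8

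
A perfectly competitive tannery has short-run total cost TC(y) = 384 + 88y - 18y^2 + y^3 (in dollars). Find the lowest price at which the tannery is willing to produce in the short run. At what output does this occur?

Short-run supply begins at min AVC. From VC = 88y - 18y^2 + y^3, AVC = 88 - 18y + y^2.
At the minimum of AVC, MC = AVC. MC = 88 - 36y + 3y^2; setting MC = AVC gives 2y^2 - 18y = 0, so y = 9. min AVC = 7.
So the shutdown price is $7.

$7 per unit, at y = 9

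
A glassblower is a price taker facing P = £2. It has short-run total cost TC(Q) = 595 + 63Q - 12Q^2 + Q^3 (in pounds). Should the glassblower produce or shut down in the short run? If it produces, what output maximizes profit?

From TC, MC = TC'(Q) = 63 - 24Q + 3Q^2 and AVC = VC/Q = 63 - 12Q + Q^2.
The AVC parabola has its vertex at Q = 12/2 = 6, where AVC = 63 - 12·6 + 6^2 = £27.
P = £2 lies below min AVC = £27; no output level covers variable cost.
The firm minimizes its loss by shutting down and losing only its fixed cost of £595.

Shut down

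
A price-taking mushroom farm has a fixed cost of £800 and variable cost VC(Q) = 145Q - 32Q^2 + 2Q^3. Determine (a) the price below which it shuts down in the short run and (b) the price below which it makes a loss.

Shutdown price = min AVC. AVC = 145 - 32Q + 2Q^2, with vertex at Q = 8 and minimum £17.
ATC = 800/Q + 145 - 32Q + 2Q^2. Setting dATC/dQ = −800/Q^2 − 32 + 4Q = 0 gives Q = 10 (since 4·10^3 − 32·10^2 = 800).
min ATC = 800/10 + 145 − 32·10 + 2·10^2 = £105. That is the break-even price.
For £17 ≤ P < £105 the firm produces at a loss; below £17 it shuts down.

Shutdown price = £17; break-even price = £105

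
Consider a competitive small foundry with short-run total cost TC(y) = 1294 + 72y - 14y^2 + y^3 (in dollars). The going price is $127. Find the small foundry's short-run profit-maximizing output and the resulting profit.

AVC = 72 - 14y + y^2; min AVC = $23 at y = 7. Since P = $127 ≥ min AVC, the firm produces.
With MC = 72 - 28y + 3y^2, P = MC on the upward-sloping part at y* = 11.
TR = 127·11 = 1397. TC = 1294 + 429 = 1723. Profit = 1397 − 1723 = -$326.
By producing, the firm covers all variable cost plus $968 of fixed cost; shutting down would lose the full $1294.

Profit = -$326 at y = 11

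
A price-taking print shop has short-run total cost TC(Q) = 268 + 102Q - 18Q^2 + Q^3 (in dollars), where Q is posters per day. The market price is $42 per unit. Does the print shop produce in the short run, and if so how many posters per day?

From TC, MC = TC'(Q) = 102 - 36Q + 3Q^2 and AVC = VC/Q = 102 - 18Q + Q^2.
AVC hits its minimum where MC = AVC, at Q = 9, giving min AVC = 102 - 18·9 + 9^2 = $21.
Since P = $42 ≥ min AVC = $21, price covers variable cost and the firm should produce.
Set P = MC: 42 = 102 - 36Q + 3Q^2 → 60 - 36Q + 3Q^2 = 0. The roots are Q = 2 and Q = 10; the profit-maximizing output is on the rising part of MC, so Q* = 10.
Check: AVC at Q = 10 is $22 ≤ P, so revenue covers variable cost.
Profit = P·Q − TC = 42·10 − 488 = -$68, a loss, but smaller than the $268 fixed cost the firm would lose by shutting down.

Produce at Q = 10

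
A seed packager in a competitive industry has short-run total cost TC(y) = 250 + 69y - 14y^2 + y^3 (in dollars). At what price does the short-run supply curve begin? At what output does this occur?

The shutdown price is the minimum of AVC. VC = 69y - 14y^2 + y^3, so AVC = 69 - 14y + y^2.
dAVC/dy = -14 + 2y = 0 gives y = 7. min AVC = 69 - 14·7 + 7^2 = 20.
The firm shuts down for any P below $20.

$20 per unit, at y = 7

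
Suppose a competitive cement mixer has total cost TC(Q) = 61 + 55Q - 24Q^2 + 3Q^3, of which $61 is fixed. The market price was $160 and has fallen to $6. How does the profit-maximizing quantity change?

Output falls from 7 to 0 (the firm shuts down)

MC = 55 - 48Q + 9Q^2; the shutdown threshold is min AVC = $7 (at Q = 4).
At P = $160 ≥ min AVC, set P = MC on the rising branch: Q = 7.
At P = $6 < min AVC = $7, price no longer covers variable cost at any output, so the firm shuts down: Q = 0.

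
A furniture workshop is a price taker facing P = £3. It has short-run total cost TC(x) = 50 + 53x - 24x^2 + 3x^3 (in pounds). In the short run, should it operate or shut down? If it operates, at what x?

Variable cost is VC = 53x - 24x^2 + 3x^3, so AVC = VC/x = 53 - 24x + 3x^2 and MC = dTC/dx = 53 - 48x + 9x^2.
The AVC parabola has its vertex at x = 24/6 = 4, where AVC = 53 - 24·4 + 3·4^2 = £5.
Since P = £3 < min AVC = £5, price fails to cover variable cost at any output.
Best response: produce nothing and absorb the £50 fixed cost.

Shut down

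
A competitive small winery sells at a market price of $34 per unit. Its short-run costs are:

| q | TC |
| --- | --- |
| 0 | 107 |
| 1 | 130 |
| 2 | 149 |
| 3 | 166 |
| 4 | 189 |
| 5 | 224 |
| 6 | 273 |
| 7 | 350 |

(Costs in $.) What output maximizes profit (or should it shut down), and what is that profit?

q = 4; profit = -$53

Tabulate TR − TC: q=0: -107; q=1: -96; q=2: -81; q=3: -64; q=4: -53; q=5: -54; q=6: -69; q=7: -112.
Profit is maximized at q = 4. AVC there is 82/4 = $20.50 ≤ P, so producing beats shutting down (which would give -$107).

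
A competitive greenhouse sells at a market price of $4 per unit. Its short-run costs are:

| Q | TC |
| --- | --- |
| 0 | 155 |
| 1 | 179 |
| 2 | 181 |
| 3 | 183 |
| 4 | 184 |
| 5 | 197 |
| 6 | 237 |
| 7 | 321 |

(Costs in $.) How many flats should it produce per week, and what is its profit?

Compute π = P·Q − TC at each output: Q=0: -155; Q=1: -175; Q=2: -173; Q=3: -171; Q=4: -168; Q=5: -177; Q=6: -213; Q=7: -293.
Profit is highest at Q = 0. Equivalently, the lowest AVC in the table is 29/4 ≈ $7.25 at Q = 4, and P = $4 falls below it — price never covers variable cost, so the firm shuts down and loses only its fixed cost.

Q = 0 (shut down); profit = -$155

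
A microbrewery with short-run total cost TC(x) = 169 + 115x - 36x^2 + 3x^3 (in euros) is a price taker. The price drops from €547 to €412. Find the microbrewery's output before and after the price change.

Output falls from 12 to 11

MC = 115 - 72x + 9x^2; the shutdown threshold is min AVC = €7 (at x = 6).
At P = €547 ≥ min AVC, set P = MC on the rising branch: x = 12.
At P = €412 ≥ min AVC, set P = MC: x = 11. The firm stays open but cuts output.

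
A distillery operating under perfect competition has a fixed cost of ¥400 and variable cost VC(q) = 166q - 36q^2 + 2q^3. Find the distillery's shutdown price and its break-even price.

Shutdown price = min AVC. AVC = 166 - 36q + 2q^2, with vertex at q = 9 and minimum ¥4.
ATC = 400/q + 166 - 36q + 2q^2. Setting dATC/dq = −400/q^2 − 36 + 4q = 0 gives q = 10 (since 4·10^3 − 36·10^2 = 400).
min ATC = 400/10 + 166 − 36·10 + 2·10^2 = ¥46. That is the break-even price.
Between these two prices the firm operates at a loss; above ¥46 it earns a profit.

Shutdown price = ¥4; break-even price = ¥46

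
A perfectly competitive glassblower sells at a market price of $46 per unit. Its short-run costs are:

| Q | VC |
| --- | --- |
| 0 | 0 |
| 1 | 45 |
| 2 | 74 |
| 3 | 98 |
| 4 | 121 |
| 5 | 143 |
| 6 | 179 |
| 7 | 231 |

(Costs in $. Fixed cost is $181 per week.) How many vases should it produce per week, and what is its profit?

Q = 6; profit = -$84

Tabulate TR − TC: Q=0: -181; Q=1: -180; Q=2: -163; Q=3: -141; Q=4: -118; Q=5: -94; Q=6: -84; Q=7: -90.
Profit is maximized at Q = 6. AVC there is 179/6 = $29.83 ≤ P, so producing beats shutting down (which would give -$181).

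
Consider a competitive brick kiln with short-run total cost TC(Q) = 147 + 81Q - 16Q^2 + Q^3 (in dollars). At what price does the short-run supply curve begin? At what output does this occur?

Short-run supply begins at min AVC. From VC = 81Q - 16Q^2 + Q^3, AVC = 81 - 16Q + Q^2.
At the minimum of AVC, MC = AVC. MC = 81 - 32Q + 3Q^2; setting MC = AVC gives 2Q^2 - 16Q = 0, so Q = 8. min AVC = 17.
So the shutdown price is $17.

$17 per unit, at Q = 8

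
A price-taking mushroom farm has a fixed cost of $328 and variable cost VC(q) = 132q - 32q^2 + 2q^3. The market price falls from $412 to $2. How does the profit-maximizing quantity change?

Output falls from 14 to 0 (the firm shuts down)

MC = 132 - 64q + 6q^2; the shutdown threshold is min AVC = $4 (at q = 8).
With P = $412 above the shutdown price, P = MC gives q = 14.
At P = $2 < min AVC = $4, price no longer covers variable cost at any output, so the firm shuts down: q = 0.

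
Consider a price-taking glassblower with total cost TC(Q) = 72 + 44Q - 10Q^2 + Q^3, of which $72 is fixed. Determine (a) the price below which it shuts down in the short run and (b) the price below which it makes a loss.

Shutdown price = min AVC. AVC = 44 - 10Q + Q^2, with vertex at Q = 5 and minimum $19.
ATC = 72/Q + 44 - 10Q + Q^2. Setting dATC/dQ = −72/Q^2 − 10 + 2Q = 0 gives Q = 6 (since 2·6^3 − 10·6^2 = 72).
min ATC = 72/6 + 44 − 10·6 + 6^2 = $32. That is the break-even price.
For $19 ≤ P < $32 the firm produces at a loss; below $19 it shuts down.

Shutdown price = $19; break-even price = $32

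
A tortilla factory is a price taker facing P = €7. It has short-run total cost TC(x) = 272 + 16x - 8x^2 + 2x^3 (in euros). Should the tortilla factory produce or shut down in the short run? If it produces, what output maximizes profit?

Shut down

From TC, MC = TC'(x) = 16 - 16x + 6x^2 and AVC = VC/x = 16 - 8x + 2x^2.
The AVC parabola has its vertex at x = 8/4 = 2, where AVC = 16 - 8·2 + 2·2^2 = €8.
Since P = €7 < min AVC = €8, price fails to cover variable cost at any output.
Best response: produce nothing and absorb the €272 fixed cost.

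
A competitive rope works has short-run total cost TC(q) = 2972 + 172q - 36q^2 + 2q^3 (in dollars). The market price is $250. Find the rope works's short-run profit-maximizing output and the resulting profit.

Profit = -$268 at q = 13

AVC = 172 - 36q + 2q^2 has its minimum $10 at q = 9; price $250 clears that bar, so the firm operates.
MC = 172 - 72q + 6q^2. Setting P = MC and taking the root on the rising branch gives q* = 13.
TR = 250·13 = 3250. TC = 2972 + 546 = 3518. Profit = 3250 − 3518 = -$268.
By producing, the firm covers all variable cost plus $2704 of fixed cost; shutting down would lose the full $2972.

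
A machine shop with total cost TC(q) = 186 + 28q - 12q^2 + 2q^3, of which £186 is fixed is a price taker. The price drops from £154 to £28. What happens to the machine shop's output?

Output falls from 7 to 4

MC = 28 - 24q + 6q^2; the shutdown threshold is min AVC = £10 (at q = 3).
At P = £154 ≥ min AVC, set P = MC on the rising branch: q = 7.
At P = £28 ≥ min AVC, set P = MC: q = 4. The firm stays open but cuts output.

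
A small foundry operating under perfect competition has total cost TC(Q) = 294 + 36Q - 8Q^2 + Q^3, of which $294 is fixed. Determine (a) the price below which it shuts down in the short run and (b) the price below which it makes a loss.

Shutdown price = $20; break-even price = $71

AVC = 36 - 8Q + Q^2; minimized at Q = 4, giving min AVC = $20. That is the shutdown price.
ATC = 294/Q + 36 - 8Q + Q^2. Setting dATC/dQ = −294/Q^2 − 8 + 2Q = 0 gives Q = 7 (since 2·7^3 − 8·7^2 = 294).
min ATC = 294/7 + 36 − 8·7 + 7^2 = $71. That is the break-even price.
For $20 ≤ P < $71 the firm produces at a loss; below $20 it shuts down.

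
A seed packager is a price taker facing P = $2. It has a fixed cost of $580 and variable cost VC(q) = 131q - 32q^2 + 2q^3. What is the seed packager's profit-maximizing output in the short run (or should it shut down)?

Shut down

Variable cost is VC = 131q - 32q^2 + 2q^3, so AVC = VC/q = 131 - 32q + 2q^2 and MC = dTC/dq = 131 - 64q + 6q^2.
AVC hits its minimum where MC = AVC, at q = 8, giving min AVC = 131 - 32·8 + 2·8^2 = $3.
Since P = $2 < min AVC = $3, price fails to cover variable cost at any output.
The firm minimizes its loss by shutting down and losing only its fixed cost of $580.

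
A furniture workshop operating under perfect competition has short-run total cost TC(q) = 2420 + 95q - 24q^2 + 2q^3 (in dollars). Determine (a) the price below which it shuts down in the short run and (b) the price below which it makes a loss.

AVC = 95 - 24q + 2q^2; minimized at q = 6, giving min AVC = $23. That is the shutdown price.
ATC = 2420/q + 95 - 24q + 2q^2. Setting dATC/dq = −2420/q^2 − 24 + 4q = 0 gives q = 11 (since 4·11^3 − 24·11^2 = 2420).
min ATC = 2420/11 + 95 − 24·11 + 2·11^2 = $293. That is the break-even price.
Between these two prices the firm operates at a loss; above $293 it earns a profit.

Shutdown price = $23; break-even price = $293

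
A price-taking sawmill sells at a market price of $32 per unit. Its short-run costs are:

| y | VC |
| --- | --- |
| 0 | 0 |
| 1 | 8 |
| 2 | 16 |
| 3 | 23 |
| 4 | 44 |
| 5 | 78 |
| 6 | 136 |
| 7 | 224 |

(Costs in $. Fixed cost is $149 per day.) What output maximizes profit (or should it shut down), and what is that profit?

Compute π = P·y − TC at each output: y=0: -149; y=1: -125; y=2: -101; y=3: -76; y=4: -65; y=5: -67; y=6: -93; y=7: -149.
Profit is maximized at y = 4. AVC there is 44/4 = $11 ≤ P, so producing beats shutting down (which would give -$149).

y = 4; profit = -$65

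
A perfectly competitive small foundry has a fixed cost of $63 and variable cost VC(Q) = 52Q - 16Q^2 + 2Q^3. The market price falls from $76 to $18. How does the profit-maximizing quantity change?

Output falls from 6 to 0 (the firm shuts down)

AVC = 52 - 16Q + 2Q^2, minimized at Q = 4 where min AVC = $20. MC = 52 - 32Q + 6Q^2.
With P = $76 above the shutdown price, P = MC gives Q = 6.
At P = $18 < min AVC = $20, price no longer covers variable cost at any output, so the firm shuts down: Q = 0.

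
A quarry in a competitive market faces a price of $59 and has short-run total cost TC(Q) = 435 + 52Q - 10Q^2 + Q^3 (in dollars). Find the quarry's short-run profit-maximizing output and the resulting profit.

Profit = -$239 at Q = 7

AVC = 52 - 10Q + Q^2; min AVC = $27 at Q = 5. Since P = $59 ≥ min AVC, the firm produces.
With MC = 52 - 20Q + 3Q^2, P = MC on the upward-sloping part at Q* = 7.
TR = 59·7 = 413. TC = 435 + 217 = 652. Profit = 413 − 652 = -$239.
Shutting down would mean losing the fixed cost of $435, so operating at a loss of $239 is better by $196.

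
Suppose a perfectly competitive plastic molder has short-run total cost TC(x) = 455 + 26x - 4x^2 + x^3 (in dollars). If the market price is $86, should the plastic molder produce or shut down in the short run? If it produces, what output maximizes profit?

Produce at x = 6

From TC, MC = TC'(x) = 26 - 8x + 3x^2 and AVC = VC/x = 26 - 4x + x^2.
AVC hits its minimum where MC = AVC, at x = 2, giving min AVC = 26 - 4·2 + 2^2 = $22.
Because $86 ≥ $22, revenue can cover variable cost; the firm operates.
Solving P = MC: -60 - 8x + 3x^2 = 0 ⇒ x = -10/3 or 6. On the upward-sloping branch, x* = 6.
Check: AVC at x = 6 is $38 ≤ P, so revenue covers variable cost.
Profit = P·x − TC = 86·6 − 683 = -$167, a loss, but smaller than the $455 fixed cost the firm would lose by shutting down.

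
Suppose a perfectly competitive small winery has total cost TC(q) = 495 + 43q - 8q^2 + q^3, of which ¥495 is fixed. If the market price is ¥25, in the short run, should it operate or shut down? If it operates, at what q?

Shut down

Strip out fixed cost: VC = 43q - 8q^2 + q^3. Then AVC = 43 - 8q + q^2 and MC = 43 - 16q + 3q^2.
The AVC parabola has its vertex at q = 8/2 = 4, where AVC = 43 - 8·4 + 4^2 = ¥27.
Since P = ¥25 < min AVC = ¥27, price fails to cover variable cost at any output.
Shutting down limits the loss to fixed cost, ¥495.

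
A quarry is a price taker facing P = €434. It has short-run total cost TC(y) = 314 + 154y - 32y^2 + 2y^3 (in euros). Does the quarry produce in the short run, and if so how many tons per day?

Produce at y = 14

Strip out fixed cost: VC = 154y - 32y^2 + 2y^3. Then AVC = 154 - 32y + 2y^2 and MC = 154 - 64y + 6y^2.
AVC hits its minimum where MC = AVC, at y = 8, giving min AVC = 154 - 32·8 + 2·8^2 = €26.
Because €434 ≥ €26, revenue can cover variable cost; the firm operates.
Set P = MC: 434 = 154 - 64y + 6y^2 → -280 - 64y + 6y^2 = 0. The roots are y = -10/3 and y = 14; the profit-maximizing output is on the rising part of MC, so y* = 14.
Check: AVC at y = 14 is €98 ≤ P, so revenue covers variable cost.
Profit = P·y − TC = 434·14 − 1686 = €4390.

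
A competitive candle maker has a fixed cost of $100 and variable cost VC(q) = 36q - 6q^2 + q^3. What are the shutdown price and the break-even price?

AVC = 36 - 6q + q^2; minimized at q = 3, giving min AVC = $27. That is the shutdown price.
ATC = 100/q + 36 - 6q + q^2. Setting dATC/dq = −100/q^2 − 6 + 2q = 0 gives q = 5 (since 2·5^3 − 6·5^2 = 100).
min ATC = 100/5 + 36 − 6·5 + 5^2 = $51. That is the break-even price.
For $27 ≤ P < $51 the firm produces at a loss; below $27 it shuts down.

Shutdown price = $27; break-even price = $51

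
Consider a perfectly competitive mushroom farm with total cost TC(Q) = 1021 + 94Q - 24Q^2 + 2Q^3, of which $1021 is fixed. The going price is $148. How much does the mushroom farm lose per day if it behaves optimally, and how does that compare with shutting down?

AVC = 94 - 24Q + 2Q^2; min AVC = $22 at Q = 6. Since P = $148 ≥ min AVC, the firm produces.
With MC = 94 - 48Q + 6Q^2, P = MC on the upward-sloping part at Q* = 9.
TR = 148·9 = 1332. TC = 1021 + 360 = 1381. Profit = 1332 − 1381 = -$49.
Shutting down would mean losing the fixed cost of $1021, so operating at a loss of $49 is better by $972.

Profit = -$49 at Q = 9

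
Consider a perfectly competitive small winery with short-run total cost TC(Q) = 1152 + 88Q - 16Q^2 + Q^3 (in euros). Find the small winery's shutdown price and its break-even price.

Shutdown price = €24; break-even price = €136

AVC = 88 - 16Q + Q^2; minimized at Q = 8, giving min AVC = €24. That is the shutdown price.
ATC = 1152/Q + 88 - 16Q + Q^2. Setting dATC/dQ = −1152/Q^2 − 16 + 2Q = 0 gives Q = 12 (since 2·12^3 − 16·12^2 = 1152).
min ATC = 1152/12 + 88 − 16·12 + 12^2 = €136. That is the break-even price.
For €24 ≤ P < €136 the firm produces at a loss; below €24 it shuts down.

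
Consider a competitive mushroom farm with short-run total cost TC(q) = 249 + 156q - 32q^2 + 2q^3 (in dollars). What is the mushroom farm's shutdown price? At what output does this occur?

$28 per unit, at q = 8

Short-run supply begins at min AVC. From VC = 156q - 32q^2 + 2q^3, AVC = 156 - 32q + 2q^2.
dAVC/dq = -32 + 4q = 0 gives q = 8. min AVC = 156 - 32·8 + 2·8^2 = 28.
So the shutdown price is $28.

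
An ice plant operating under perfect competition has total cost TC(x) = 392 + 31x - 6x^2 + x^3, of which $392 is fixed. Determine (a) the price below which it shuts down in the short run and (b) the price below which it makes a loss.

Shutdown price = $22; break-even price = $94

AVC = 31 - 6x + x^2; minimized at x = 3, giving min AVC = $22. That is the shutdown price.
ATC = 392/x + 31 - 6x + x^2. Setting dATC/dx = −392/x^2 − 6 + 2x = 0 gives x = 7 (since 2·7^3 − 6·7^2 = 392).
min ATC = 392/7 + 31 − 6·7 + 7^2 = $94. That is the break-even price.
Between these two prices the firm operates at a loss; above $94 it earns a profit.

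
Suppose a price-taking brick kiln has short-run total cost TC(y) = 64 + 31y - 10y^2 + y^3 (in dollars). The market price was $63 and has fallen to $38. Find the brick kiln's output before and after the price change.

MC = 31 - 20y + 3y^2; the shutdown threshold is min AVC = $6 (at y = 5).
With P = $63 above the shutdown price, P = MC gives y = 8.
At P = $38 ≥ min AVC, set P = MC: y = 7. The firm stays open but cuts output.

Output falls from 8 to 7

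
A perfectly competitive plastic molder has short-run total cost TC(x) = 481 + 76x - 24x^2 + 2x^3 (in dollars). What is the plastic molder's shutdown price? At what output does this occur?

The shutdown price is the minimum of AVC. VC = 76x - 24x^2 + 2x^3, so AVC = 76 - 24x + 2x^2.
At the minimum of AVC, MC = AVC. MC = 76 - 48x + 6x^2; setting MC = AVC gives 4x^2 - 24x = 0, so x = 6. min AVC = 4.
The firm shuts down for any P below $4.

$4 per unit, at x = 6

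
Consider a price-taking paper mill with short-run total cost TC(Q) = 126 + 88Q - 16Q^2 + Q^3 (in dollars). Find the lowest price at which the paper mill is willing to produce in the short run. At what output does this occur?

Short-run supply begins at min AVC. From VC = 88Q - 16Q^2 + Q^3, AVC = 88 - 16Q + Q^2.
dAVC/dQ = -16 + 2Q = 0 gives Q = 8. min AVC = 88 - 16·8 + 8^2 = 24.
For P < $24 the firm produces nothing.

$24 per unit, at Q = 8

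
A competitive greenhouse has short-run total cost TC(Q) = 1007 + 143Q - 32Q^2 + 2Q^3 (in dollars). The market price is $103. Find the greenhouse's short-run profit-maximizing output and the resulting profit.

AVC = 143 - 32Q + 2Q^2 has its minimum $15 at Q = 8; price $103 clears that bar, so the firm operates.
MC = 143 - 64Q + 6Q^2. Setting P = MC and taking the root on the rising branch gives Q* = 10.
TR = 103·10 = 1030. TC = 1007 + 230 = 1237. Profit = 1030 − 1237 = -$207.
That loss of $207 beats the $1007 the firm would lose by shutting down; producing recovers $800 of fixed cost.

Profit = -$207 at Q = 10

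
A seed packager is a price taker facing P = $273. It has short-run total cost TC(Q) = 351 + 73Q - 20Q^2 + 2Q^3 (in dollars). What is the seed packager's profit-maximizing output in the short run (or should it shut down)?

Produce at Q = 10

Variable cost is VC = 73Q - 20Q^2 + 2Q^3, so AVC = VC/Q = 73 - 20Q + 2Q^2 and MC = dTC/dQ = 73 - 40Q + 6Q^2.
AVC hits its minimum where MC = AVC, at Q = 5, giving min AVC = 73 - 20·5 + 2·5^2 = $23.
P = $273 exceeds min AVC = $23, so the firm stays open.
Solving P = MC: -200 - 40Q + 6Q^2 = 0 ⇒ Q = -10/3 or 10. On the upward-sloping branch, Q* = 10.
Check: AVC at Q = 10 is $73 ≤ P, so revenue covers variable cost.
Profit = P·Q − TC = 273·10 − 1081 = $1649.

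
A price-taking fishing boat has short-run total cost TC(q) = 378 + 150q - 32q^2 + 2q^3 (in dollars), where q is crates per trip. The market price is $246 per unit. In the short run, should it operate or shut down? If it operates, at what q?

Produce at q = 12

Variable cost is VC = 150q - 32q^2 + 2q^3, so AVC = VC/q = 150 - 32q + 2q^2 and MC = dTC/dq = 150 - 64q + 6q^2.
AVC hits its minimum where MC = AVC, at q = 8, giving min AVC = 150 - 32·8 + 2·8^2 = $22.
Because $246 ≥ $22, revenue can cover variable cost; the firm operates.
Set P = MC: 246 = 150 - 64q + 6q^2 → -96 - 64q + 6q^2 = 0. The roots are q = -4/3 and q = 12; the profit-maximizing output is on the rising part of MC, so q* = 12.
Check: AVC at q = 12 is $54 ≤ P, so revenue covers variable cost.
Profit = P·q − TC = 246·12 − 1026 = $1926.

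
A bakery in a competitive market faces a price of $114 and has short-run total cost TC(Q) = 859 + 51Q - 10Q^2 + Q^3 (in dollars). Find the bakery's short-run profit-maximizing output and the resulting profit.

Profit = -$211 at Q = 9

AVC = 51 - 10Q + Q^2; min AVC = $26 at Q = 5. Since P = $114 ≥ min AVC, the firm produces.
With MC = 51 - 20Q + 3Q^2, P = MC on the upward-sloping part at Q* = 9.
TR = 114·9 = 1026. TC = 859 + 378 = 1237. Profit = 1026 − 1237 = -$211.
By producing, the firm covers all variable cost plus $648 of fixed cost; shutting down would lose the full $859.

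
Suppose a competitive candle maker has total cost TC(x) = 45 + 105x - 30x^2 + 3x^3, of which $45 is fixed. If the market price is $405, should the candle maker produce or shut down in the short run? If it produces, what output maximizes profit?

Produce at x = 10

From TC, MC = TC'(x) = 105 - 60x + 9x^2 and AVC = VC/x = 105 - 30x + 3x^2.
AVC hits its minimum where MC = AVC, at x = 5, giving min AVC = 105 - 30·5 + 3·5^2 = $30.
P = $405 exceeds min AVC = $30, so the firm stays open.
P = MC gives -300 - 60x + 9x^2 = 0, with roots -10/3 and 10. Take the larger (rising MC): x* = 10.
Check: AVC at x = 10 is $105 ≤ P, so revenue covers variable cost.
Profit = P·x − TC = 405·10 − 1095 = $2955.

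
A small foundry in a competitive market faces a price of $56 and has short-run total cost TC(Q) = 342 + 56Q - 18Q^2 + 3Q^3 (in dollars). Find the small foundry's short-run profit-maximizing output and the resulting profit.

Profit = -$246 at Q = 4

AVC = 56 - 18Q + 3Q^2; min AVC = $29 at Q = 3. Since P = $56 ≥ min AVC, the firm produces.
MC = 56 - 36Q + 9Q^2. Setting P = MC and taking the root on the rising branch gives Q* = 4.
TR = 56·4 = 224. TC = 342 + 128 = 470. Profit = 224 − 470 = -$246.
Shutting down would mean losing the fixed cost of $342, so operating at a loss of $246 is better by $96.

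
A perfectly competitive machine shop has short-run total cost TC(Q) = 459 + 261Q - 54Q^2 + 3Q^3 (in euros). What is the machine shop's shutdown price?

€18 per unit

Short-run supply begins at min AVC. From VC = 261Q - 54Q^2 + 3Q^3, AVC = 261 - 54Q + 3Q^2.
dAVC/dQ = -54 + 6Q = 0 gives Q = 9. min AVC = 261 - 54·9 + 3·9^2 = 18.
The firm shuts down for any P below €18.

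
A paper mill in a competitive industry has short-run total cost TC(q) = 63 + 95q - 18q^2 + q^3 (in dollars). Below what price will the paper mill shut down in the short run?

$14 per unit

Short-run supply begins at min AVC. From VC = 95q - 18q^2 + q^3, AVC = 95 - 18q + q^2.
dAVC/dq = -18 + 2q = 0 gives q = 9. min AVC = 95 - 18·9 + 9^2 = 14.
For P < $14 the firm produces nothing.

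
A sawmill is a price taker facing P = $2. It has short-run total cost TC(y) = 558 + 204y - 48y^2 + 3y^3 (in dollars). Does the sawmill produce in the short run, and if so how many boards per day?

Strip out fixed cost: VC = 204y - 48y^2 + 3y^3. Then AVC = 204 - 48y + 3y^2 and MC = 204 - 96y + 9y^2.
AVC hits its minimum where MC = AVC, at y = 8, giving min AVC = 204 - 48·8 + 3·8^2 = $12.
Since P = $2 < min AVC = $12, price fails to cover variable cost at any output.
Best response: produce nothing and absorb the $558 fixed cost.

Shut down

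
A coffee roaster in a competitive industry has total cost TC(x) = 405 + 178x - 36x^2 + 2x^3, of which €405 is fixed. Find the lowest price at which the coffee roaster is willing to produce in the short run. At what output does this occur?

€16 per unit, at x = 9

The firm shuts down when price falls below the minimum of average variable cost. AVC = VC/x = 178 - 36x + 2x^2.
At the minimum of AVC, MC = AVC. MC = 178 - 72x + 6x^2; setting MC = AVC gives 4x^2 - 36x = 0, so x = 9. min AVC = 16.
So the shutdown price is €16.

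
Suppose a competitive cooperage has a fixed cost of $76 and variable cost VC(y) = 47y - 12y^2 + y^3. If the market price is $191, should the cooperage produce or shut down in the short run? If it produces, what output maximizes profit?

Produce at y = 12

Variable cost is VC = 47y - 12y^2 + y^3, so AVC = VC/y = 47 - 12y + y^2 and MC = dTC/dy = 47 - 24y + 3y^2.
AVC hits its minimum where MC = AVC, at y = 6, giving min AVC = 47 - 12·6 + 6^2 = $11.
Since P = $191 ≥ min AVC = $11, price covers variable cost and the firm should produce.
P = MC gives -144 - 24y + 3y^2 = 0, with roots -4 and 12. Take the larger (rising MC): y* = 12.
Check: AVC at y = 12 is $47 ≤ P, so revenue covers variable cost.
Profit = P·y − TC = 191·12 − 640 = $1652.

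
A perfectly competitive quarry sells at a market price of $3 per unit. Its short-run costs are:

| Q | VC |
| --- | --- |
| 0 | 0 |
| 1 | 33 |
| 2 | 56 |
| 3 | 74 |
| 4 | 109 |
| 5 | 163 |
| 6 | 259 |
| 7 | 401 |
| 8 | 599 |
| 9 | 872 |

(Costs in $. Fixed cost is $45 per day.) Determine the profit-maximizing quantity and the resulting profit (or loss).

Profit at each row (π = 3Q − TC): Q=0: -45; Q=1: -75; Q=2: -95; Q=3: -110; Q=4: -142; Q=5: -193; Q=6: -286; Q=7: -425; Q=8: -620; Q=9: -890.
Profit is highest at Q = 0. Equivalently, the lowest AVC in the table is 74/3 ≈ $24.67 at Q = 3, and P = $3 falls below it — price never covers variable cost, so the firm shuts down and loses only its fixed cost.

Q = 0 (shut down); profit = -$45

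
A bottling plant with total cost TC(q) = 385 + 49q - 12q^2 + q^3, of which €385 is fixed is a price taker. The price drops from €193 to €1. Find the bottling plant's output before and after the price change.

Output falls from 12 to 0 (the firm shuts down)

AVC = 49 - 12q + q^2, minimized at q = 6 where min AVC = €13. MC = 49 - 24q + 3q^2.
With P = €193 above the shutdown price, P = MC gives q = 12.
At P = €1 < min AVC = €13, price no longer covers variable cost at any output, so the firm shuts down: q = 0.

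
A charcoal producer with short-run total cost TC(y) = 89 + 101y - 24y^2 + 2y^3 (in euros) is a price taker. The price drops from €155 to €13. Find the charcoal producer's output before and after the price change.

MC = 101 - 48y + 6y^2; the shutdown threshold is min AVC = €29 (at y = 6).
At P = €155 ≥ min AVC, set P = MC on the rising branch: y = 9.
At P = €13 < min AVC = €29, price no longer covers variable cost at any output, so the firm shuts down: y = 0.

Output falls from 9 to 0 (the firm shuts down)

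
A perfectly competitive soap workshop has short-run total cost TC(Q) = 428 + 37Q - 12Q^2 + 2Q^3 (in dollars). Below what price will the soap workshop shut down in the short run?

$19 per unit

Short-run supply begins at min AVC. From VC = 37Q - 12Q^2 + 2Q^3, AVC = 37 - 12Q + 2Q^2.
At the minimum of AVC, MC = AVC. MC = 37 - 24Q + 6Q^2; setting MC = AVC gives 4Q^2 - 12Q = 0, so Q = 3. min AVC = 19.
So the shutdown price is $19.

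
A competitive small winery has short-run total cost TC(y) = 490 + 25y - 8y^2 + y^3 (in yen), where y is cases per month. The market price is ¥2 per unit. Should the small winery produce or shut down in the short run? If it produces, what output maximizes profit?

Shut down

Variable cost is VC = 25y - 8y^2 + y^3, so AVC = VC/y = 25 - 8y + y^2 and MC = dTC/dy = 25 - 16y + 3y^2.
AVC is minimized where dAVC/dy = -8 + 2y = 0, at y = 4; min AVC = 25 - 8·4 + 4^2 = ¥9.
P = ¥2 lies below min AVC = ¥9; no output level covers variable cost.
The firm minimizes its loss by shutting down and losing only its fixed cost of ¥490.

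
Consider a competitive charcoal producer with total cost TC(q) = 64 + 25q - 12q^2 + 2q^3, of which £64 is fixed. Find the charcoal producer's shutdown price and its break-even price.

Shutdown price = £7; break-even price = £25

Shutdown price = min AVC. AVC = 25 - 12q + 2q^2, with vertex at q = 3 and minimum £7.
ATC = 64/q + 25 - 12q + 2q^2. Setting dATC/dq = −64/q^2 − 12 + 4q = 0 gives q = 4 (since 4·4^3 − 12·4^2 = 64).
min ATC = 64/4 + 25 − 12·4 + 2·4^2 = £25. That is the break-even price.
Between these two prices the firm operates at a loss; above £25 it earns a profit.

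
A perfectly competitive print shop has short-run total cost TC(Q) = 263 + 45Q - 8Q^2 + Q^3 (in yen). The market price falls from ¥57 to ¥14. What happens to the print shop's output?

MC = 45 - 16Q + 3Q^2; the shutdown threshold is min AVC = ¥29 (at Q = 4).
With P = ¥57 above the shutdown price, P = MC gives Q = 6.
At P = ¥14 < min AVC = ¥29, price no longer covers variable cost at any output, so the firm shuts down: Q = 0.

Output falls from 6 to 0 (the firm shuts down)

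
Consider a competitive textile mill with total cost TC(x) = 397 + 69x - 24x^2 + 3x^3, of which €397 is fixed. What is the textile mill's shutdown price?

€21 per unit

The firm shuts down when price falls below the minimum of average variable cost. AVC = VC/x = 69 - 24x + 3x^2.
At the minimum of AVC, MC = AVC. MC = 69 - 48x + 9x^2; setting MC = AVC gives 6x^2 - 24x = 0, so x = 4. min AVC = 21.
For P < €21 the firm produces nothing.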